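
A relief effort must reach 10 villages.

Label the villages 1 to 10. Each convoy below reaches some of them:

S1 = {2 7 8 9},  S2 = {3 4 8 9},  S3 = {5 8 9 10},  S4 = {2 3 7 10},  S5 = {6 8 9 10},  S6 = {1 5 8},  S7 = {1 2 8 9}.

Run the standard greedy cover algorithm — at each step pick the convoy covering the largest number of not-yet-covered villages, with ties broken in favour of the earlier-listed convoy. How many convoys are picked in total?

Greedy: pick S1 (covers 4 new) → pick S2 (covers 2 new) → pick S3 (covers 2 new) → pick S5 (covers 1 new) → pick S6 (covers 1 new). Total picks: 5.
(The true minimum cover uses only 4 convoys, so greedy is not optimal here.)

5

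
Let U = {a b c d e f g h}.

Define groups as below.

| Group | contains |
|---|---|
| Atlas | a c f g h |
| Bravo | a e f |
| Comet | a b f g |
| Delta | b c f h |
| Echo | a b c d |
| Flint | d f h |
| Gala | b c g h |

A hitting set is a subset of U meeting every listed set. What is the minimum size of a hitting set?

T = {b, f} meets every group (each contains at least one member of T), and |T| = 2.
The groups Bravo, Gala are pairwise disjoint, so any hitting set needs a separate item for each — at least 2. Hence 2 is optimal.

2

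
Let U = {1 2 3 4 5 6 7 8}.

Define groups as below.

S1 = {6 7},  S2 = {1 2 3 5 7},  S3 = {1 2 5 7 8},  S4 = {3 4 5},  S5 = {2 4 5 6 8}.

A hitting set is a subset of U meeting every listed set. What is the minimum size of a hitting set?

2

Take H = {5, 6}. Each listed group contains at least one of these, so H is a hitting set of size 2.
The groups S1, S4 are pairwise disjoint, so any hitting set needs a separate element for each — at least 2. Hence 2 is optimal.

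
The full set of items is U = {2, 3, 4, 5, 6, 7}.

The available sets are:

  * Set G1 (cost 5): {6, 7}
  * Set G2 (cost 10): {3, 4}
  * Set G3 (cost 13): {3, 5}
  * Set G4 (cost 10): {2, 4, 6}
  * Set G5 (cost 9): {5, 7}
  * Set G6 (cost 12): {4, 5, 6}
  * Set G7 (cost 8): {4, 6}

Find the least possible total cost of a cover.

G1, G3, G4 together cover every item (G1 ∪ G3 ∪ G4 = {2, 3, 4, 5, 6, 7}); total cost 5 + 13 + 10 = 28.
The greedy pick G1, G2, G5, G4 costs 34; no covering selection beats 28.

28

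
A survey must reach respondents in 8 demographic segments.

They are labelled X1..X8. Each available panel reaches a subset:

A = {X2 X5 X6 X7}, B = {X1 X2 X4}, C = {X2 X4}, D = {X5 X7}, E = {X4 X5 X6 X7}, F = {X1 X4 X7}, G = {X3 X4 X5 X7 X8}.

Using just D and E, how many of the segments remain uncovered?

4

Union of D, E = {X4, X5, X6, X7}.
Not covered: X1, X2, X3, X8 — 4 segments.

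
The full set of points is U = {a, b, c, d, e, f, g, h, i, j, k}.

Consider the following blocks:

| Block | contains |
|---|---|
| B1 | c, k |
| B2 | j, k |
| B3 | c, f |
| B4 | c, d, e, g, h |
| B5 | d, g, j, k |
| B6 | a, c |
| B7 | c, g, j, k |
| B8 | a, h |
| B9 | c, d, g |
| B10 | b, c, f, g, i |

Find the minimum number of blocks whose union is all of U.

B4 and B7 and B8 and B10 together: B4 ∪ B7 ∪ B8 ∪ B10 = {a, b, c, d, e, f, g, h, i, j, k} — every point is covered.
No 3 of the 10 blocks cover everything (all 120 combinations miss at least one point), so 4 is optimal.

4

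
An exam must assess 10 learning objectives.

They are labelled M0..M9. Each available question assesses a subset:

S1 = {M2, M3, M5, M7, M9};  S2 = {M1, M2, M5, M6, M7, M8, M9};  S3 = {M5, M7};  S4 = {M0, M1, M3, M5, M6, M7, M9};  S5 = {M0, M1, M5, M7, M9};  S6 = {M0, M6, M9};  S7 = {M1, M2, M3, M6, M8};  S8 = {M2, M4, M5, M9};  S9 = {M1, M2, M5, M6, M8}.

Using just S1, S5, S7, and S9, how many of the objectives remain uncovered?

Union of S1, S5, S7, S9 = {M0, M1, M2, M3, M5, M6, M7, M8, M9}.
Not covered: M4 — 1 objective.

1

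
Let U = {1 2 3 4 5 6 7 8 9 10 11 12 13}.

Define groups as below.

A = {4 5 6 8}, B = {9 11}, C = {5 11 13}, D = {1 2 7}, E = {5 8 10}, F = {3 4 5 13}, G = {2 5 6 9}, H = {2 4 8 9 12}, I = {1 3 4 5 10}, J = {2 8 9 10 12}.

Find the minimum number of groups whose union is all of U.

5

A, C, D, H, and I cover everything between them: the union {1, 2, 3, 4, 5, 6, 7, 8, 9, 10, 11, 12, 13} is all of U.
No 4 of the 10 groups cover everything (all 210 combinations miss at least one item), so 5 is optimal.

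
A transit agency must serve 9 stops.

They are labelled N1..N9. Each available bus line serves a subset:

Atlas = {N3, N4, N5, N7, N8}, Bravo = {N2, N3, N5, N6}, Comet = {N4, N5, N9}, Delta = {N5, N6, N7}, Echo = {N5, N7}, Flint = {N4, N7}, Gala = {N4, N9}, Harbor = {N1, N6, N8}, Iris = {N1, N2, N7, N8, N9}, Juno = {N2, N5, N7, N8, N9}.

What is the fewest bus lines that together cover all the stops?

Take {Bravo, Flint, Iris}. Their union is {N1, N2, N3, N4, N5, N6, N7, N8, N9}, which is all 9 stops.
No 2 of the 10 bus lines cover everything (all 45 combinations miss at least one stop), so 3 is optimal.

3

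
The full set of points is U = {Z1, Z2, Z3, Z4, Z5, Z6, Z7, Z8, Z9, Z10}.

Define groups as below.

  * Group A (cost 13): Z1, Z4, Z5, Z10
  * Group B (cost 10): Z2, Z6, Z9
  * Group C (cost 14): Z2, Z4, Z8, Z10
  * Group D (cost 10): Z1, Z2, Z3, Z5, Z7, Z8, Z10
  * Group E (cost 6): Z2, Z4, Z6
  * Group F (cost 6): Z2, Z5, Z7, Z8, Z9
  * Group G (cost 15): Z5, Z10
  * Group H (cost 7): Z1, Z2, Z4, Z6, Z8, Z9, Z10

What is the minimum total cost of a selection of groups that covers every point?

17

D, H together cover every point (D ∪ H = {Z1, Z2, Z3, Z4, Z5, Z6, Z7, Z8, Z9, Z10}); total cost 10 + 7 = 17.
The greedy pick H, F, D costs 23; no covering selection beats 17.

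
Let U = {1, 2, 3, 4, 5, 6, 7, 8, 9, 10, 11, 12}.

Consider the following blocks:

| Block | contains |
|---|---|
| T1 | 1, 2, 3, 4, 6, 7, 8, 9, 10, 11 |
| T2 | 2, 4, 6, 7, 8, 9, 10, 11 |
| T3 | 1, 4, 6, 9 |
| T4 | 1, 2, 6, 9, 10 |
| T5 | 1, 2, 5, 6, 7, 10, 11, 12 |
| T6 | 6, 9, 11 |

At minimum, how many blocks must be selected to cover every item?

Take {T1, T5}. Their union is {1, 2, 3, 4, 5, 6, 7, 8, 9, 10, 11, 12}, which is all 12 items.
No single block has all 12 items (the largest, T1, has 10), so 2 is optimal.

2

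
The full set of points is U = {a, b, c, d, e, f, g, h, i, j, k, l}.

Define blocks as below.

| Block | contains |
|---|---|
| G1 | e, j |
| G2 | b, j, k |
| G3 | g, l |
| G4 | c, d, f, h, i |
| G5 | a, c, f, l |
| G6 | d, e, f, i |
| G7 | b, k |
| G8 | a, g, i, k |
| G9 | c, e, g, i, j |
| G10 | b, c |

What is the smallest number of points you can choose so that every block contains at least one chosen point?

4

The 4 points {b, f, g, j} hit every block.
The blocks G1, G3, G4, G7 are pairwise disjoint, so any hitting set needs a separate point for each — at least 4. Hence 4 is optimal.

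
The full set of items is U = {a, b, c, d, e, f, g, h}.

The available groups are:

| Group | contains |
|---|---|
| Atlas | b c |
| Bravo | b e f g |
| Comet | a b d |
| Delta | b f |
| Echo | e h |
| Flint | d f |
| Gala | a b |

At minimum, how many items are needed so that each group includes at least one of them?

3

The 3 items {b, f, h} hit every group.
The groups Echo, Flint, Gala are pairwise disjoint, so any hitting set needs a separate item for each — at least 3. Hence 3 is optimal.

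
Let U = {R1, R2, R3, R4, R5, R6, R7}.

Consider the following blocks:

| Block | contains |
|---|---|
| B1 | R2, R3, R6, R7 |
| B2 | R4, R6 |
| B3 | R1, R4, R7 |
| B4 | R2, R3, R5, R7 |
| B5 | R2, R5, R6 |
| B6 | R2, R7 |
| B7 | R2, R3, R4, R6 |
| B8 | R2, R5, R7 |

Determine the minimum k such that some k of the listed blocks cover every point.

B3 and B4 and B7 together: B3 ∪ B4 ∪ B7 = {R1, R2, R3, R4, R5, R6, R7} — every point is covered.
Only B3 contains R1, so B3 is forced; the remaining 4 points need at least 2 more blocks (each remaining block adds at most 3) — so at least 3 blocks are needed, and 3 is optimal.

3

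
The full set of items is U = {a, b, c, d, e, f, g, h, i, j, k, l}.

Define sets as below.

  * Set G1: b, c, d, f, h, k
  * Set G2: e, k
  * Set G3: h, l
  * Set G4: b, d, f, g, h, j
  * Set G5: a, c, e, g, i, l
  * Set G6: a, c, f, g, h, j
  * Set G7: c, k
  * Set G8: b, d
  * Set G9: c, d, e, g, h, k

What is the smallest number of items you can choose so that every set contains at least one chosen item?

The 4 items {d, j, k, l} hit every set.
No choice of 3 items meets every set, so 4 is the minimum.

4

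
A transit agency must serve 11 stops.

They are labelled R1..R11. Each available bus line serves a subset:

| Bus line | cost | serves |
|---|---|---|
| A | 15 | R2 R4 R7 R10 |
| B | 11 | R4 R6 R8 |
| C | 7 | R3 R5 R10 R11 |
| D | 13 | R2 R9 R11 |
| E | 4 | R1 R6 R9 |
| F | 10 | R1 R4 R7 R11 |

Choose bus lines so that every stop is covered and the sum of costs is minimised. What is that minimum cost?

A, B, C, E together cover every stop (A ∪ B ∪ C ∪ E = {R1, R2, R3, R4, R5, R6, R7, R8, R9, R10, R11}); total cost 15 + 11 + 7 + 4 = 37.
No covering selection has total cost below 37.

37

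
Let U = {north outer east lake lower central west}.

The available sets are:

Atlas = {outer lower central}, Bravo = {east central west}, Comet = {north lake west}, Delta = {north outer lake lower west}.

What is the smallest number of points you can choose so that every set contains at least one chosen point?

2

Take H = {lower, west}. Each listed set contains at least one of these, so H is a hitting set of size 2.
The sets Atlas, Comet are pairwise disjoint, so any hitting set needs a separate point for each — at least 2. Hence 2 is optimal.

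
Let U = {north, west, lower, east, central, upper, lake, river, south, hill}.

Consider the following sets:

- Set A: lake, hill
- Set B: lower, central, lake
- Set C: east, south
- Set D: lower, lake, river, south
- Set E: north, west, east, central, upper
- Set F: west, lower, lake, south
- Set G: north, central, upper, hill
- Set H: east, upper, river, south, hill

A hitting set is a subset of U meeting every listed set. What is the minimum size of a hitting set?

3

Take T = {east, central, lake}. Each listed set contains at least one of these, so T is a hitting set of size 3.
No choice of 2 points meets every set, so 3 is the minimum.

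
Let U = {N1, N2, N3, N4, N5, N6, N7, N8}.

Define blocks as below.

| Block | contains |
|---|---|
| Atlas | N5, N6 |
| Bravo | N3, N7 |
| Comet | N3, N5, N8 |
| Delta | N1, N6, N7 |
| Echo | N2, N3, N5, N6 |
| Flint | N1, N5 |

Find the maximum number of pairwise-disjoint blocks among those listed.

Atlas, Bravo are pairwise disjoint (Atlas={N5,N6}; Bravo={N3,N7}).
Every remaining block overlaps one of these, and no 3 of the listed blocks are pairwise disjoint, so 2 is the maximum.

2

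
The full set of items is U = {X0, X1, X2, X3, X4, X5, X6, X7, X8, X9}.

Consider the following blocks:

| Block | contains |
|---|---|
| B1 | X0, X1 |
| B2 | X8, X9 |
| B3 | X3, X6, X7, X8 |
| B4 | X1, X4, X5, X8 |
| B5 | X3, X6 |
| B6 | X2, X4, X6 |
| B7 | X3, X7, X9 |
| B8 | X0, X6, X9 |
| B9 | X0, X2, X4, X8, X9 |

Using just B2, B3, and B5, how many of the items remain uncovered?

Union of B2, B3, B5 = {X3, X6, X7, X8, X9}.
Not covered: X0, X1, X2, X4, X5 — 5 items.

5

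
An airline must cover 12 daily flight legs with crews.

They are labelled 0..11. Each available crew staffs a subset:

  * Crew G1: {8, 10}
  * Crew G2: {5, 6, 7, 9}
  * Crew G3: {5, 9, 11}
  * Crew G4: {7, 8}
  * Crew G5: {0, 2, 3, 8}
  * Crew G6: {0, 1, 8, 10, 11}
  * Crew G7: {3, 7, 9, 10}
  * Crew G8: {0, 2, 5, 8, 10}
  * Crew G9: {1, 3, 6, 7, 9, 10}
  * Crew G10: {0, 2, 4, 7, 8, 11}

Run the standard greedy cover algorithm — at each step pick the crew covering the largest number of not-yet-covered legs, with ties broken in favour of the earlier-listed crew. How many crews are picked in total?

3

Greedy: pick G9 (covers 6 new) → pick G10 (covers 5 new) → pick G2 (covers 1 new). Total picks: 3.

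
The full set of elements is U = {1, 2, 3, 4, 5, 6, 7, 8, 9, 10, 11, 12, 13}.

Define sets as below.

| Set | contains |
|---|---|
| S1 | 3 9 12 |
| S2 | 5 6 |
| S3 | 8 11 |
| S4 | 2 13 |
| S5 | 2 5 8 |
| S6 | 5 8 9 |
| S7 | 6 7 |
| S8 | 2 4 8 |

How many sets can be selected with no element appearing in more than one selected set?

S1, S3, S4, S7 are pairwise disjoint (S1={3,9,12}; S3={8,11}; S4={2,13}; S7={6,7}).
Every remaining set overlaps one of these, and no 5 of the listed sets are pairwise disjoint, so 4 is the maximum.

4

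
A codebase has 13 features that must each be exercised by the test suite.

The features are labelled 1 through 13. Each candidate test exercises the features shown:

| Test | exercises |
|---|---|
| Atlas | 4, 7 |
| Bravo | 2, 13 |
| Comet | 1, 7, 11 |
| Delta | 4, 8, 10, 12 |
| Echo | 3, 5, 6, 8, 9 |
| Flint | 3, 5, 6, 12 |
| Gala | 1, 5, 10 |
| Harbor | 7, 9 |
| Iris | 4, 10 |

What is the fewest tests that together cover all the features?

Bravo and Comet and Delta and Echo together: Bravo ∪ Comet ∪ Delta ∪ Echo = {1, 2, 3, 4, 5, 6, 7, 8, 9, 10, 11, 12, 13} — every feature is covered.
Only Bravo contains 2, so Bravo is forced; the remaining 11 features need at least 3 more tests (each remaining test adds at most 5) — so at least 4 tests are needed, and 4 is optimal.

4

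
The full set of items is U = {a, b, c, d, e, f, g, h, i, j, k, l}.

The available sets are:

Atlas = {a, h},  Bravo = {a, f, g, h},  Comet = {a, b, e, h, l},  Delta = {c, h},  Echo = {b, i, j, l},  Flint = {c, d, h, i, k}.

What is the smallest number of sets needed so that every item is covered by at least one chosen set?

Bravo and Comet and Echo and Flint together: Bravo ∪ Comet ∪ Echo ∪ Flint = {a, b, c, d, e, f, g, h, i, j, k, l} — every item is covered.
No 3 of the 6 sets cover everything (all 20 combinations miss at least one item), so 4 is optimal.

4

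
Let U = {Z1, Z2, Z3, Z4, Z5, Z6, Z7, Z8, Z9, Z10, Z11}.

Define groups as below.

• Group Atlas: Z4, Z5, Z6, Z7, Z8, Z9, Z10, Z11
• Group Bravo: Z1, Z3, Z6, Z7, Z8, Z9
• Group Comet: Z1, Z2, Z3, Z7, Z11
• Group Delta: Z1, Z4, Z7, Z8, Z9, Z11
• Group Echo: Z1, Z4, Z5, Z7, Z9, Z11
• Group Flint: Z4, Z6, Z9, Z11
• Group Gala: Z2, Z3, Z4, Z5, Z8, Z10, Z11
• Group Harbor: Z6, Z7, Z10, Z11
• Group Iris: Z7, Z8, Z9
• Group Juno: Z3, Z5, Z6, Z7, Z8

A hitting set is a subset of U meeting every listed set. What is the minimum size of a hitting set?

2

Take H = {Z8, Z11}. Each listed group contains at least one of these, so H is a hitting set of size 2.
No single element lies in every group, so at least 2 are needed and 2 is optimal.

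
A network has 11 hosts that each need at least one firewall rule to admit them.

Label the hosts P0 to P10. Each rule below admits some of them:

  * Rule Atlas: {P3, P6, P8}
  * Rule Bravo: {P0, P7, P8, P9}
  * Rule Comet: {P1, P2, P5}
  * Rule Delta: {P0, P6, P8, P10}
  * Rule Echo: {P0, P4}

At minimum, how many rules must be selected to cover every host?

Atlas and Bravo and Comet and Delta and Echo together: Atlas ∪ Bravo ∪ Comet ∪ Delta ∪ Echo = {P0, P1, P2, P3, P4, P5, P6, P7, P8, P9, P10} — every host is covered.
No 4 of the 5 rules cover everything (all 5 combinations miss at least one host), so 5 is optimal.

5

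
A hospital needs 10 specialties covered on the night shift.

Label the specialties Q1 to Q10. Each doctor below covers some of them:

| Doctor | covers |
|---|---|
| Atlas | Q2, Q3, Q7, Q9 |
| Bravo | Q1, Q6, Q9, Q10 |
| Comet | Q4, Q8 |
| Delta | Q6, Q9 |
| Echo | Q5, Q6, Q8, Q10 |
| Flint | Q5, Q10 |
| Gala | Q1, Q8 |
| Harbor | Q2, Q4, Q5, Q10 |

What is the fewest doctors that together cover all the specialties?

4

Take {Atlas, Bravo, Comet, Harbor}. Their union is {Q1, Q2, Q3, Q4, Q5, Q6, Q7, Q8, Q9, Q10}, which is all 10 specialties.
No 3 of the 8 doctors cover everything (all 56 combinations miss at least one specialty), so 4 is optimal.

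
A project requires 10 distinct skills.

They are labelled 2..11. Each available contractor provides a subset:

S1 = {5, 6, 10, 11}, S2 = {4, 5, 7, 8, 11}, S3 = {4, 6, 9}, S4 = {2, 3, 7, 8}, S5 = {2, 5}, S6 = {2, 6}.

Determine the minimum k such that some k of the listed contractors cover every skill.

Take {S1, S3, S4}. Their union is {2, 3, 4, 5, 6, 7, 8, 9, 10, 11}, which is all 10 skills.
Only S4 contains 3, so S4 is forced; the remaining 6 skills need at least 2 more contractors (each remaining contractor adds at most 4) — so at least 3 contractors are needed, and 3 is optimal.

3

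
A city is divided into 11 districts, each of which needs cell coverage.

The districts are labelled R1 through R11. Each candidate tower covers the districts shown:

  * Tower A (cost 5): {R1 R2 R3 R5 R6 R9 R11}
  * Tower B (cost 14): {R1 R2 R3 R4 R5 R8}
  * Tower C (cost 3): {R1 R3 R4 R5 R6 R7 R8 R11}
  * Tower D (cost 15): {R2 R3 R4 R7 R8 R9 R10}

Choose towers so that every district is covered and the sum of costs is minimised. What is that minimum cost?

18

C, D together cover every district (C ∪ D = {R1, R2, R3, R4, R5, R6, R7, R8, R9, R10, R11}); total cost 3 + 15 = 18.
The greedy pick C, A, D costs 23; no covering selection beats 18.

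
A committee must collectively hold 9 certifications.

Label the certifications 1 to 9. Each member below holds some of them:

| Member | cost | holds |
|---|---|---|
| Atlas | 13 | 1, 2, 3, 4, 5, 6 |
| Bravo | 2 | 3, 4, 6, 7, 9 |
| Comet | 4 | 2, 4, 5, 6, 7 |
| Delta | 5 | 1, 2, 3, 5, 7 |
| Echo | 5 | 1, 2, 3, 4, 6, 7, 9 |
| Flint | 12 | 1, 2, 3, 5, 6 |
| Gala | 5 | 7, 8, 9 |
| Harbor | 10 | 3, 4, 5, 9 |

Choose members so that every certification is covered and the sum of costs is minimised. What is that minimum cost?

12

Bravo, Delta, Gala together cover every certification (Bravo ∪ Delta ∪ Gala = {1, 2, 3, 4, 5, 6, 7, 8, 9}); total cost 2 + 5 + 5 = 12.
No covering selection has total cost below 12.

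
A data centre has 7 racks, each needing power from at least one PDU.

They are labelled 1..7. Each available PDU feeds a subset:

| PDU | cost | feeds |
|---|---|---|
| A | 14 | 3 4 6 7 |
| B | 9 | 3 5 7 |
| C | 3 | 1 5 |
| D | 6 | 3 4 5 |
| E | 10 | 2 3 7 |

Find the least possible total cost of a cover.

A, C, E together cover every rack (A ∪ C ∪ E = {1, 2, 3, 4, 5, 6, 7}); total cost 14 + 3 + 10 = 27.
The greedy pick C, D, E, A costs 33; no covering selection beats 27.

27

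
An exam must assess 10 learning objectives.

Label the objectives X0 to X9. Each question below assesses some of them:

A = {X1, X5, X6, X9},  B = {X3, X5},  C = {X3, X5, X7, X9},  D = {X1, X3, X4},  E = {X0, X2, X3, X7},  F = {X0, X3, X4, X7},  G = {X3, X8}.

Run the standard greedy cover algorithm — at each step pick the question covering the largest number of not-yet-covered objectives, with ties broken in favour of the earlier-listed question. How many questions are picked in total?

4

Greedy: pick A (covers 4 new) → pick E (covers 4 new) → pick D (covers 1 new) → pick G (covers 1 new). Total picks: 4.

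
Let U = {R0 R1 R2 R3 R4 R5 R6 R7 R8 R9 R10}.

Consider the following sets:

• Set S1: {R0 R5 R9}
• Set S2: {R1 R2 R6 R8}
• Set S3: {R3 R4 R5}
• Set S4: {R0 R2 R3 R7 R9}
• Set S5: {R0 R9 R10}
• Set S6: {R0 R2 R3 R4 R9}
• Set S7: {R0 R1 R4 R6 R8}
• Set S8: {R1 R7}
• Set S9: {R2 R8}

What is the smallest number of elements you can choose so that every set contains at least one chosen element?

The 4 elements {R1, R4, R8, R9} hit every set.
The sets S3, S5, S8, S9 are pairwise disjoint, so any hitting set needs a separate element for each — at least 4. Hence 4 is optimal.

4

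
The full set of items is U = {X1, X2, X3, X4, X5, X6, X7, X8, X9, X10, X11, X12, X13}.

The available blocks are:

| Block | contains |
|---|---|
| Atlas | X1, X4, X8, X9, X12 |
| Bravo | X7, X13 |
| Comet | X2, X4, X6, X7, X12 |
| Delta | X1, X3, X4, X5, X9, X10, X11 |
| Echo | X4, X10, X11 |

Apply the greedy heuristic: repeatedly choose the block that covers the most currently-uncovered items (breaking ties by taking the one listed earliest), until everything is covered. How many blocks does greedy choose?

Greedy: pick Delta (covers 7 new) → pick Comet (covers 4 new) → pick Atlas (covers 1 new) → pick Bravo (covers 1 new). Total picks: 4.

4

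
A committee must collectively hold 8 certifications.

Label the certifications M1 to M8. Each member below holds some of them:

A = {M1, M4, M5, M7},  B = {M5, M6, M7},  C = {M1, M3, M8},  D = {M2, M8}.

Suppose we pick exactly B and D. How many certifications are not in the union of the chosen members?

3

Union of B, D = {M2, M5, M6, M7, M8}.
Not covered: M1, M3, M4 — 3 certifications.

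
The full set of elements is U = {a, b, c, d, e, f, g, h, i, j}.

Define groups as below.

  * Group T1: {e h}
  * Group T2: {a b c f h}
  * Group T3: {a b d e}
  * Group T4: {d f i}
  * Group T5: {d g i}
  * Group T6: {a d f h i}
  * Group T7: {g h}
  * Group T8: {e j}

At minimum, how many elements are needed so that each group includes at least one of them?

3

Take T = {e, h, i}. Each listed group contains at least one of these, so T is a hitting set of size 3.
The groups T4, T7, T8 are pairwise disjoint, so any hitting set needs a separate element for each — at least 3. Hence 3 is optimal.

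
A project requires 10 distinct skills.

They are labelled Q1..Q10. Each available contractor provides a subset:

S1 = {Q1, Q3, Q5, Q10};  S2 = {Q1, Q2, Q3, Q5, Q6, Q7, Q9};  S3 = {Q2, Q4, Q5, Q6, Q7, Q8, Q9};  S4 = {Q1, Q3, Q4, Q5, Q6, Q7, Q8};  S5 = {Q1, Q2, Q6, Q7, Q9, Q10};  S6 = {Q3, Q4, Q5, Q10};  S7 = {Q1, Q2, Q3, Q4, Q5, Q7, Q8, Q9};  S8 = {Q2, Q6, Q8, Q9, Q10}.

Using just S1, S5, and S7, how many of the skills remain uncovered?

0

Union of S1, S5, S7 = {Q1, Q2, Q3, Q4, Q5, Q6, Q7, Q8, Q9, Q10} — that's every skill, so 0 are uncovered.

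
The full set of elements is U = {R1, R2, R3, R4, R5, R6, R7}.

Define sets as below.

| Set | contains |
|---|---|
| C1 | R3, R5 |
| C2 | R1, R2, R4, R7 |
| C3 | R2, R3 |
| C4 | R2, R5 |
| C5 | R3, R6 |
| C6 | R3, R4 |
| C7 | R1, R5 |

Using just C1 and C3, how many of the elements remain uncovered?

Union of C1, C3 = {R2, R3, R5}.
Not covered: R1, R4, R6, R7 — 4 elements.

4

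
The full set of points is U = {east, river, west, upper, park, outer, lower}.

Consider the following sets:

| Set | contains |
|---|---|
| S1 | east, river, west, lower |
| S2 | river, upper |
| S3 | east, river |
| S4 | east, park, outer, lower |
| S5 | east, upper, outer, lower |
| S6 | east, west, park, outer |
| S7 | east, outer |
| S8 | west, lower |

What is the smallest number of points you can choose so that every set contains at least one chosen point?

The 3 points {river, west, outer} hit every set.
The sets S2, S7, S8 are pairwise disjoint, so any hitting set needs a separate point for each — at least 3. Hence 3 is optimal.

3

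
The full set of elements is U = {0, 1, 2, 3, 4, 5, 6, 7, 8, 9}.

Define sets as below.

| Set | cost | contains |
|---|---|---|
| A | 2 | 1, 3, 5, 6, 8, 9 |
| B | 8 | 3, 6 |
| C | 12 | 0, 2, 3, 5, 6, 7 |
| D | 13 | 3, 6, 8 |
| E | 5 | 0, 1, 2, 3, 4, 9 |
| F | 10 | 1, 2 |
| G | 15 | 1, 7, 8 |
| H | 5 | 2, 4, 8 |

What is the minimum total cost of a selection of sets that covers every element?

19

A, C, H together cover every element (A ∪ C ∪ H = {0, 1, 2, 3, 4, 5, 6, 7, 8, 9}); total cost 2 + 12 + 5 = 19.
No covering selection has total cost below 19.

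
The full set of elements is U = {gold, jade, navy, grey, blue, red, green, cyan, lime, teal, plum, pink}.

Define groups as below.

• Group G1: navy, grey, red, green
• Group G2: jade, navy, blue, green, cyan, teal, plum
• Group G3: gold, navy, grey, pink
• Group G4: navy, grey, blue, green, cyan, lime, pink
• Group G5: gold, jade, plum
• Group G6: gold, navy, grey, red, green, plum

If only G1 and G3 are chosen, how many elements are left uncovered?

Union of G1, G3 = {gold, navy, grey, red, green, pink}.
Not covered: jade, blue, cyan, lime, teal, plum — 6 elements.

6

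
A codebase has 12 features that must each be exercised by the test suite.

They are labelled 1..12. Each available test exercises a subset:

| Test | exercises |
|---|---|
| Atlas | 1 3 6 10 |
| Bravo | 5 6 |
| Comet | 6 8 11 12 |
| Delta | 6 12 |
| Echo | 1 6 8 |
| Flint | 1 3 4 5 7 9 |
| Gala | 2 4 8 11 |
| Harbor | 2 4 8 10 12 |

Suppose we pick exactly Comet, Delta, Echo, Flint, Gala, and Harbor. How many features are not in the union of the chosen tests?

0

Union of Comet, Delta, Echo, Flint, Gala, Harbor = {1, 2, 3, 4, 5, 6, 7, 8, 9, 10, 11, 12} — that's every feature, so 0 are uncovered.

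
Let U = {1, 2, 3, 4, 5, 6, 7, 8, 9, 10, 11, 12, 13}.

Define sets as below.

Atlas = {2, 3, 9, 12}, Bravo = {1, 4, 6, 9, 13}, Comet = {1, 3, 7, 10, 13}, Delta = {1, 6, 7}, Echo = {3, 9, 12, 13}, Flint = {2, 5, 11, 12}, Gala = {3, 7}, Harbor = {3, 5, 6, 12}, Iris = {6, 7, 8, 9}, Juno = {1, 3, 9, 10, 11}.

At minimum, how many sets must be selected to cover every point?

4

Bravo, Comet, Flint, and Iris cover everything between them: the union {1, 2, 3, 4, 5, 6, 7, 8, 9, 10, 11, 12, 13} is all of U.
Only Iris contains 8, so Iris is forced; the remaining 9 points need at least 3 more sets (each remaining set adds at most 4) — so at least 4 sets are needed, and 4 is optimal.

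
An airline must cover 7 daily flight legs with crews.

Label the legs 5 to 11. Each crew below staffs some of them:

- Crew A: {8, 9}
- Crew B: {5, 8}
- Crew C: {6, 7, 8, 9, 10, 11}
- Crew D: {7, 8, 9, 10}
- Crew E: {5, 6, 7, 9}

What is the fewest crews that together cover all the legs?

2

Take {C, E}. Their union is {5, 6, 7, 8, 9, 10, 11}, which is all 7 legs.
No single crew has all 7 legs (the largest, C, has 6), so 2 is optimal.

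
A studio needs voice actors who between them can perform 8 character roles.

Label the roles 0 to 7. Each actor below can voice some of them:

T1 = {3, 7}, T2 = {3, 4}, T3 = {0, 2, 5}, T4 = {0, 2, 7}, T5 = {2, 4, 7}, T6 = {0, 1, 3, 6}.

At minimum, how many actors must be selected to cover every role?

3

T3 and T5 and T6 together: T3 ∪ T5 ∪ T6 = {0, 1, 2, 3, 4, 5, 6, 7} — every role is covered.
Only T6 contains 1, so T6 is forced; the remaining 4 roles need at least 2 more actors (each remaining actor adds at most 3) — so at least 3 actors are needed, and 3 is optimal.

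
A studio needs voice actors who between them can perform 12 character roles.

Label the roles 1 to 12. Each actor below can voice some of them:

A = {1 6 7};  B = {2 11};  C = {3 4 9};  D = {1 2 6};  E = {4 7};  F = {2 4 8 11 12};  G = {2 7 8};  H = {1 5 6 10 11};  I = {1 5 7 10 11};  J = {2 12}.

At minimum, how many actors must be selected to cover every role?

C and F and H and I together: C ∪ F ∪ H ∪ I = {1, 2, 3, 4, 5, 6, 7, 8, 9, 10, 11, 12} — every role is covered.
No 3 of the 10 actors cover everything (all 120 combinations miss at least one role), so 4 is optimal.

4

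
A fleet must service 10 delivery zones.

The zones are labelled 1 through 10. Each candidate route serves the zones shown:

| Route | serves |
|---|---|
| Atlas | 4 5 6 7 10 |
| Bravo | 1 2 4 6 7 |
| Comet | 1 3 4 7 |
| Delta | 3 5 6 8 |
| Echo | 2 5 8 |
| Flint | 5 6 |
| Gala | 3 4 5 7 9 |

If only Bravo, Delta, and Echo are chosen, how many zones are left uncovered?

Union of Bravo, Delta, Echo = {1, 2, 3, 4, 5, 6, 7, 8}.
Not covered: 9, 10 — 2 zones.

2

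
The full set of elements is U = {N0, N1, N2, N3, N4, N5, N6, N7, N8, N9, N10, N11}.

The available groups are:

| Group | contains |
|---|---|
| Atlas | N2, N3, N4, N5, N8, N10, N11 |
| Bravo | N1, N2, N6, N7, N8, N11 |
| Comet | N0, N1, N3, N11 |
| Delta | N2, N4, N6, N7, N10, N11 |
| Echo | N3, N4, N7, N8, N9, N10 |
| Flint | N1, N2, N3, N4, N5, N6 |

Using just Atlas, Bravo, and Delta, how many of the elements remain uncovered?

2

Union of Atlas, Bravo, Delta = {N1, N2, N3, N4, N5, N6, N7, N8, N10, N11}.
Not covered: N0, N9 — 2 elements.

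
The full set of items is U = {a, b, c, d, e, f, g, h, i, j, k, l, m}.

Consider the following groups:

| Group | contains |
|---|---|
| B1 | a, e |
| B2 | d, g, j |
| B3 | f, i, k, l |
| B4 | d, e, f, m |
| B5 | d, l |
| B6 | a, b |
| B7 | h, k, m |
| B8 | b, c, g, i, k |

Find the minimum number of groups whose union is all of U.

B1, B2, B3, B7, and B8 cover everything between them: the union {a, b, c, d, e, f, g, h, i, j, k, l, m} is all of U.
No 4 of the 8 groups cover everything (all 70 combinations miss at least one item), so 5 is optimal.

5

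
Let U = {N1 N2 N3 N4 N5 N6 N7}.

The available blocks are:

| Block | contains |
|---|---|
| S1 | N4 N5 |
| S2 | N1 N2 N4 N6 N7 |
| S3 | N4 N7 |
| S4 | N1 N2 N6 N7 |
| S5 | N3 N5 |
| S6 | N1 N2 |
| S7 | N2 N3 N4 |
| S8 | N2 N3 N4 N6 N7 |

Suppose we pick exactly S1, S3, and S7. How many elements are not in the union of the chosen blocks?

Union of S1, S3, S7 = {N2, N3, N4, N5, N7}.
Not covered: N1, N6 — 2 elements.

2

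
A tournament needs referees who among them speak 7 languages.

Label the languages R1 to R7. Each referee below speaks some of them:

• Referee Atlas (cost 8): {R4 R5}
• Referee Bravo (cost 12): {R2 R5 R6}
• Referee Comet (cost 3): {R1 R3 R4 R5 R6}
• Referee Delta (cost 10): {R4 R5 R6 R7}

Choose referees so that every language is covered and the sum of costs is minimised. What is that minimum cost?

Bravo, Comet, Delta together cover every language (Bravo ∪ Comet ∪ Delta = {R1, R2, R3, R4, R5, R6, R7}); total cost 12 + 3 + 10 = 25.
No covering selection has total cost below 25.

25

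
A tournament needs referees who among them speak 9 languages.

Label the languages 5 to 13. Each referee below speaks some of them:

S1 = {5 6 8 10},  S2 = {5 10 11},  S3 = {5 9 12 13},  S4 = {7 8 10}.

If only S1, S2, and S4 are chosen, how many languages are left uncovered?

Union of S1, S2, S4 = {5, 6, 7, 8, 10, 11}.
Not covered: 9, 12, 13 — 3 languages.

3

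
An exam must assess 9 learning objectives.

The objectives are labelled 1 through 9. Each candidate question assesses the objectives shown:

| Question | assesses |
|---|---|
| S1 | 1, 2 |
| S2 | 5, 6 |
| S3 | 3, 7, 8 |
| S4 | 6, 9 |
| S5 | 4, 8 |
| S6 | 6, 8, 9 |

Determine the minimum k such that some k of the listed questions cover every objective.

S1 and S2 and S3 and S4 and S5 together: S1 ∪ S2 ∪ S3 ∪ S4 ∪ S5 = {1, 2, 3, 4, 5, 6, 7, 8, 9} — every objective is covered.
Only S5 contains 4, so S5 is forced; the remaining 7 objectives need at least 4 more questions (each remaining question adds at most 2) — so at least 5 questions are needed, and 5 is optimal.

5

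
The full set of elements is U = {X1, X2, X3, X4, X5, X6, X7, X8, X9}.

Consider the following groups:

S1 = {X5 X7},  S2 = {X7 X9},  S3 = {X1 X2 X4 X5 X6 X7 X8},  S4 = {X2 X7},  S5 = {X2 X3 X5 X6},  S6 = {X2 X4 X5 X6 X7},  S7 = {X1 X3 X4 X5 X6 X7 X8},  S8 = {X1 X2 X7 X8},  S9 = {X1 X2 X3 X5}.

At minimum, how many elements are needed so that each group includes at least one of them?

2

Take H = {X5, X7}. Each listed group contains at least one of these, so H is a hitting set of size 2.
The groups S2, S9 are pairwise disjoint, so any hitting set needs a separate element for each — at least 2. Hence 2 is optimal.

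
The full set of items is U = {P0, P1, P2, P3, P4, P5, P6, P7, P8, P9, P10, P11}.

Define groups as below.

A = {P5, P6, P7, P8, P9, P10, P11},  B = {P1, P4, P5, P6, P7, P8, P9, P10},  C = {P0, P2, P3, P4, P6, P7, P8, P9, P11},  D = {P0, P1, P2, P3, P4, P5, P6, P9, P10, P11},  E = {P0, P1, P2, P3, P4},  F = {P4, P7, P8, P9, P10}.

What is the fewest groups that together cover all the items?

Take {A, E}. Their union is {P0, P1, P2, P3, P4, P5, P6, P7, P8, P9, P10, P11}, which is all 12 items.
No single group has all 12 items (the largest, D, has 10), so 2 is optimal.

2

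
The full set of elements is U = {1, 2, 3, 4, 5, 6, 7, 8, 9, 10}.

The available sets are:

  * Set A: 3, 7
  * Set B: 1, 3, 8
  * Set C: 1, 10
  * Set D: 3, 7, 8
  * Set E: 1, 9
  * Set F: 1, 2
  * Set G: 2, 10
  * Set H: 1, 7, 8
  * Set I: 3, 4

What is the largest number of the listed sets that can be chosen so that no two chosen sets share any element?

A, E, G are pairwise disjoint (A={3,7}; E={1,9}; G={2,10}).
Every remaining set overlaps one of these, and no 4 of the listed sets are pairwise disjoint, so 3 is the maximum.

3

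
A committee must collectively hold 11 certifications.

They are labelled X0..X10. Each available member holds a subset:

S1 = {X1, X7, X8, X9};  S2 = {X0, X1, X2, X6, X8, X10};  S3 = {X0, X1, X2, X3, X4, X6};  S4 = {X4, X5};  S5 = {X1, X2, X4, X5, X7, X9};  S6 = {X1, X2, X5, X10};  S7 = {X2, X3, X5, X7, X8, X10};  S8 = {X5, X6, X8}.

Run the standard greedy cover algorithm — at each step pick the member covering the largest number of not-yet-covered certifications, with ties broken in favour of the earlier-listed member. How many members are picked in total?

3

Greedy: pick S2 (covers 6 new) → pick S5 (covers 4 new) → pick S3 (covers 1 new). Total picks: 3.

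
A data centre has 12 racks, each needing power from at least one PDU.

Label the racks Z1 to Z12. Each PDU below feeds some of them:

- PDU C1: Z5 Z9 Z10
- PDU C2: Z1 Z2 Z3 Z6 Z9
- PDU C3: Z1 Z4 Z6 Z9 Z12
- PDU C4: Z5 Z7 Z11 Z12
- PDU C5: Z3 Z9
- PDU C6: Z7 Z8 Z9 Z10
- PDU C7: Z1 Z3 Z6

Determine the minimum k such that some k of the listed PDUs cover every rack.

C2 and C3 and C4 and C6 together: C2 ∪ C3 ∪ C4 ∪ C6 = {Z1, Z2, Z3, Z4, Z5, Z6, Z7, Z8, Z9, Z10, Z11, Z12} — every rack is covered.
Only C3 contains Z4, so C3 is forced; the remaining 7 racks need at least 3 more PDUs (each remaining PDU adds at most 3) — so at least 4 PDUs are needed, and 4 is optimal.

4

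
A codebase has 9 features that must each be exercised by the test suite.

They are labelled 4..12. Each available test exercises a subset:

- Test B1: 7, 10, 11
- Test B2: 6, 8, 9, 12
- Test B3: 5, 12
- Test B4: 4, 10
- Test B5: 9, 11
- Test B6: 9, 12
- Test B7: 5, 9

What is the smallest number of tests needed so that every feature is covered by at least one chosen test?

Take {B1, B2, B3, B4}. Their union is {4, 5, 6, 7, 8, 9, 10, 11, 12}, which is all 9 features.
No 3 of the 7 tests cover everything (all 35 combinations miss at least one feature), so 4 is optimal.

4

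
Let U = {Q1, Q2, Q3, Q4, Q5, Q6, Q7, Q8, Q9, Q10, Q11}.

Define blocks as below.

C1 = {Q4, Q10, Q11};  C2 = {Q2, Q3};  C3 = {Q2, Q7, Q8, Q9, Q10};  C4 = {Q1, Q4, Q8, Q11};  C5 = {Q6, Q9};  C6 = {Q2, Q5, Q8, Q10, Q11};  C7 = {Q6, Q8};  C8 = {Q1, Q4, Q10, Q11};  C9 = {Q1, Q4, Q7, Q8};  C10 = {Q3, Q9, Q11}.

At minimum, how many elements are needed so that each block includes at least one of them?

Take H = {Q3, Q6, Q8, Q11}. Each listed block contains at least one of these, so H is a hitting set of size 4.
No choice of 3 elements meets every block, so 4 is the minimum.

4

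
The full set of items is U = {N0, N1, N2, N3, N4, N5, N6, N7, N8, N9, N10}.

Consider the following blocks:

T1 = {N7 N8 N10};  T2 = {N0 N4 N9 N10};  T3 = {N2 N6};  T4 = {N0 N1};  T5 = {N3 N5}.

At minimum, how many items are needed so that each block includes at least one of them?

The 4 items {N1, N2, N5, N10} hit every block.
The blocks T1, T3, T4, T5 are pairwise disjoint, so any hitting set needs a separate item for each — at least 4. Hence 4 is optimal.

4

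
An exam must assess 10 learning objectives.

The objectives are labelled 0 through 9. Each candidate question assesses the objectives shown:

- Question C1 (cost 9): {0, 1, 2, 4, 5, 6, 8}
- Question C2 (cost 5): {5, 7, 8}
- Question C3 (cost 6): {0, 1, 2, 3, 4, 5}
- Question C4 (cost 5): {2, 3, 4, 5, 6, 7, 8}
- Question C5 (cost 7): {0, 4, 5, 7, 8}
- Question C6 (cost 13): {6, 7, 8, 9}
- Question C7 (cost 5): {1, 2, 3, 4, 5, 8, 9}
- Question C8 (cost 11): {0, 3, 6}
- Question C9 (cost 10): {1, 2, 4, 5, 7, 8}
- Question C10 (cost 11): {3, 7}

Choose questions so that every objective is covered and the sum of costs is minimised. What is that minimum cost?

16

C3, C4, C7 together cover every objective (C3 ∪ C4 ∪ C7 = {0, 1, 2, 3, 4, 5, 6, 7, 8, 9}); total cost 6 + 5 + 5 = 16.
No covering selection has total cost below 16.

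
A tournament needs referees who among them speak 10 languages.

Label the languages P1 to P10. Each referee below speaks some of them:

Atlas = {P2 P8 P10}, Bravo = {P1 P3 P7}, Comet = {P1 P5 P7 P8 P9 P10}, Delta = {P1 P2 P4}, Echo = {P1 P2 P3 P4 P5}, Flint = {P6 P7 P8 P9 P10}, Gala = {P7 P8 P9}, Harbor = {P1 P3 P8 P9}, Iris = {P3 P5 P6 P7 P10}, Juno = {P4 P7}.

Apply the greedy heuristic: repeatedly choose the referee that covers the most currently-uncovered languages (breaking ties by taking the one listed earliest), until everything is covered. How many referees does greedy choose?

Greedy: pick Comet (covers 6 new) → pick Echo (covers 3 new) → pick Flint (covers 1 new). Total picks: 3.
(The true minimum cover uses only 2 referees, so greedy is not optimal here.)

3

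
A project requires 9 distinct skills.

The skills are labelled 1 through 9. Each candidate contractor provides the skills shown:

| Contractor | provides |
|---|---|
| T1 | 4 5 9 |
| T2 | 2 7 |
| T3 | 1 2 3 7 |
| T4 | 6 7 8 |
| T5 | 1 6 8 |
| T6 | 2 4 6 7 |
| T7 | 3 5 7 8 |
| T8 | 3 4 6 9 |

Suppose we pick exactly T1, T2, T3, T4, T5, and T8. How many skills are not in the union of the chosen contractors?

0

Union of T1, T2, T3, T4, T5, T8 = {1, 2, 3, 4, 5, 6, 7, 8, 9} — that's every skill, so 0 are uncovered.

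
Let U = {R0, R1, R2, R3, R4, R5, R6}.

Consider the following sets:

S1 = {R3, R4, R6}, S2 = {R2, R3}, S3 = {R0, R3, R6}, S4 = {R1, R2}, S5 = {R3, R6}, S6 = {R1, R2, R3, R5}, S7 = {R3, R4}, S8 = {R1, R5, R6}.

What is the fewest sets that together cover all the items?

S1, S3, and S6 cover everything between them: the union {R0, R1, R2, R3, R4, R5, R6} is all of U.
Only S3 contains R0, so S3 is forced; the remaining 4 items need at least 2 more sets (each remaining set adds at most 3) — so at least 3 sets are needed, and 3 is optimal.

3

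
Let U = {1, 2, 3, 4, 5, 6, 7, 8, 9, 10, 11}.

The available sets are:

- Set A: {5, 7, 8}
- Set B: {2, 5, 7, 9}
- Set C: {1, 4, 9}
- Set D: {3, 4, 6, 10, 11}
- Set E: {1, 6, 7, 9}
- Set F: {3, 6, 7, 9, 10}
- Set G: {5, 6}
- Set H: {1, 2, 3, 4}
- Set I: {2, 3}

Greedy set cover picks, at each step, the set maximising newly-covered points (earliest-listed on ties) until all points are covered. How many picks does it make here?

4

Greedy: pick D (covers 5 new) → pick B (covers 4 new) → pick A (covers 1 new) → pick C (covers 1 new). Total picks: 4.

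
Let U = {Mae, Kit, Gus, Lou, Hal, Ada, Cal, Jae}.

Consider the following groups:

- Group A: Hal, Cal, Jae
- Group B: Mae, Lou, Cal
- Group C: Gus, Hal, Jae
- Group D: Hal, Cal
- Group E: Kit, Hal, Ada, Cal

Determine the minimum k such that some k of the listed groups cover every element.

3

B and C and E together: B ∪ C ∪ E = {Mae, Kit, Gus, Lou, Hal, Ada, Cal, Jae} — every element is covered.
Only B contains Mae, so B is forced; the remaining 5 elements need at least 2 more groups (each remaining group adds at most 3) — so at least 3 groups are needed, and 3 is optimal.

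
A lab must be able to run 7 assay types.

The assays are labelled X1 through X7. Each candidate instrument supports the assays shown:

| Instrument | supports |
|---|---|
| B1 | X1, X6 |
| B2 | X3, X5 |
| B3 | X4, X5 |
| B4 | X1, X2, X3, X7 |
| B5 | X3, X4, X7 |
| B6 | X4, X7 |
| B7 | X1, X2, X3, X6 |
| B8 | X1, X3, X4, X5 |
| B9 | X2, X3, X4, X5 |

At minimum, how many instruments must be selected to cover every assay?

3

B5 and B7 and B9 together: B5 ∪ B7 ∪ B9 = {X1, X2, X3, X4, X5, X6, X7} — every assay is covered.
No 2 of the 9 instruments cover everything (all 36 combinations miss at least one assay), so 3 is optimal.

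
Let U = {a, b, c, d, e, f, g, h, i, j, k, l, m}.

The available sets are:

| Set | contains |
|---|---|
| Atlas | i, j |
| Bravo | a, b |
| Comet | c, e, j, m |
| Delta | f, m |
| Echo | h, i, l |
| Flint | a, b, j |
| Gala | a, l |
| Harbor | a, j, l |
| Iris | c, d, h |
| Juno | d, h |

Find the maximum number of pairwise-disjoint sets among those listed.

Atlas, Bravo, Delta, Iris are pairwise disjoint (Atlas={i,j}; Bravo={a,b}; Delta={f,m}; Iris={c,d,h}).
Every remaining set overlaps one of these, and no 5 of the listed sets are pairwise disjoint, so 4 is the maximum.

4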